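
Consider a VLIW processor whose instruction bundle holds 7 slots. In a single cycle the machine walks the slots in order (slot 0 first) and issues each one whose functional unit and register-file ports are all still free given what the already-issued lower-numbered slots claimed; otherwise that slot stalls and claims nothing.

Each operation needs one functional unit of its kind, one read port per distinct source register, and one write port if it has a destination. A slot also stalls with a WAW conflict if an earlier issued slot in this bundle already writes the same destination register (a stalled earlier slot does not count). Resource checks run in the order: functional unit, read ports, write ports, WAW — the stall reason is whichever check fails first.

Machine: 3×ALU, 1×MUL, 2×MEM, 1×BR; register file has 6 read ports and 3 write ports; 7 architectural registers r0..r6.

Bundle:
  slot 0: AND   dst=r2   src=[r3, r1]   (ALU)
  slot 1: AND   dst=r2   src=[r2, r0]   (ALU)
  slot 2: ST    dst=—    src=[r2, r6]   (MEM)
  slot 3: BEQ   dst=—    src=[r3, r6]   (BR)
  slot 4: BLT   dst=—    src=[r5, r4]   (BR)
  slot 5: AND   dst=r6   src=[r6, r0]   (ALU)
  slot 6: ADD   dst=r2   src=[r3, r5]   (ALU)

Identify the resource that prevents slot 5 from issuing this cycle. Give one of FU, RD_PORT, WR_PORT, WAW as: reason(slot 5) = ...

(0) want 1×ALU +2rd +1wr — yes → AL2|MU1|ME2|BR1|rd4|wr2
(1) want 1×ALU +2rd +1wr — WAW → AL2|MU1|ME2|BR1|rd4|wr2
(2) want 1×MEM +2rd +0wr — yes → AL2|MU1|ME1|BR1|rd2|wr2
(3) want 1×BR +2rd +0wr — yes → AL2|MU1|ME1|BR0|rd0|wr2
(4) want 1×BR +2rd +0wr — FU → AL2|MU1|ME1|BR0|rd0|wr2
(5) want 1×ALU +2rd +1wr — RD_PORT → AL2|MU1|ME1|BR0|rd0|wr2
(6) want 1×ALU +2rd +1wr — RD_PORT → AL2|MU1|ME1|BR0|rd0|wr2

reason(slot 5) = RD_PORT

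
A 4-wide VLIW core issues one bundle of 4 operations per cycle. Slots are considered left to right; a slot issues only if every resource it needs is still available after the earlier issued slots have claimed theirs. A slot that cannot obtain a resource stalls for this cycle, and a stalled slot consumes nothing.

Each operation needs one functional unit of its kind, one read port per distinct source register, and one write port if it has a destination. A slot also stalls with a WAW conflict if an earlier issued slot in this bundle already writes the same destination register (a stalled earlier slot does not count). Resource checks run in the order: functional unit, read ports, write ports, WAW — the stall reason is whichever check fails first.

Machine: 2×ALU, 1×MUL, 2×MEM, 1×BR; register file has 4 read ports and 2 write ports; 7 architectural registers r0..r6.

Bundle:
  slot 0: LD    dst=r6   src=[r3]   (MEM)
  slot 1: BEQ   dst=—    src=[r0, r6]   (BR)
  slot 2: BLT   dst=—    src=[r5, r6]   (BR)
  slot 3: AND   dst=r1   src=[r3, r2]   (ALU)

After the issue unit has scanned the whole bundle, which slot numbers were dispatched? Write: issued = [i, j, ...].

#0 MEM src=r3 dispatched  <A:2 Mu:1 Ld:1 B:1 rd:3 wr:1>
#1 BR src=r0,r6 dispatched  <A:2 Mu:1 Ld:1 B:0 rd:1 wr:1>
#2 BR src=r5,r6 held:FU  <A:2 Mu:1 Ld:1 B:0 rd:1 wr:1>
#3 ALU src=r3,r2 held:RD_PORT  <A:2 Mu:1 Ld:1 B:0 rd:1 wr:1>

issued = [0, 1]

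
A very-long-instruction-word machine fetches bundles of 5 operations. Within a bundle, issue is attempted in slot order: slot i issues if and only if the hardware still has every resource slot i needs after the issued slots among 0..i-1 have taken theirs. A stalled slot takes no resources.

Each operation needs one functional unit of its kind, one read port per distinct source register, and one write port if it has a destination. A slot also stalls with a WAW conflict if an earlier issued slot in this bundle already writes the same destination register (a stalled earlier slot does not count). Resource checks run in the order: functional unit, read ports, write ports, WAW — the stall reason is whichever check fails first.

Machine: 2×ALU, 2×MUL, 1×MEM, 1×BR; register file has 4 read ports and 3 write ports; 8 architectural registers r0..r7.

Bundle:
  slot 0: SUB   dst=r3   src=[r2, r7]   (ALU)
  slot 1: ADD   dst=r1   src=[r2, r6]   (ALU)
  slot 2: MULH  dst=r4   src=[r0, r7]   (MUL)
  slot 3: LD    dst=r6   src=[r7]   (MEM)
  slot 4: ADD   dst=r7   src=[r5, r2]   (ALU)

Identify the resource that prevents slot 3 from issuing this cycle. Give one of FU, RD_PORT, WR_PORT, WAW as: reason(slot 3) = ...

[0] ALU needs rd=2 wr=1: ok; after: ALU=1 MUL=2 MEM=1 BR=1, R=2, W=2
[1] ALU needs rd=2 wr=1: ok; after: ALU=0 MUL=2 MEM=1 BR=1, R=0, W=1
[2] MUL needs rd=2 wr=1: RD_PORT; after: ALU=0 MUL=2 MEM=1 BR=1, R=0, W=1
[3] MEM needs rd=1 wr=1: RD_PORT; after: ALU=0 MUL=2 MEM=1 BR=1, R=0, W=1
[4] ALU needs rd=2 wr=1: FU; after: ALU=0 MUL=2 MEM=1 BR=1, R=0, W=1

reason(slot 3) = RD_PORT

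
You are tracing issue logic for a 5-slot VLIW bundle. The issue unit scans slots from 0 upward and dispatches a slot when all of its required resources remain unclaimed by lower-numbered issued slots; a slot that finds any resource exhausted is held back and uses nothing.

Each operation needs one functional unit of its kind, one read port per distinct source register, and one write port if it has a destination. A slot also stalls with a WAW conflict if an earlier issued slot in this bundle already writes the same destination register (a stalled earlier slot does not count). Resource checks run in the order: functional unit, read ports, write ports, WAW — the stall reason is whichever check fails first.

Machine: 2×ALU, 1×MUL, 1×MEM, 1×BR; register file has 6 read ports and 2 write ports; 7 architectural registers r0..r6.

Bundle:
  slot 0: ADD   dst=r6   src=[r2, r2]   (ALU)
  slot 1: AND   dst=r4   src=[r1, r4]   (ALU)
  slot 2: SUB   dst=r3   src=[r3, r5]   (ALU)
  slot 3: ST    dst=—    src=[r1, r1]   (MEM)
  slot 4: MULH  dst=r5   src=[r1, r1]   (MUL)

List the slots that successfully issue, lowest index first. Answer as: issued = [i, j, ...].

issued = [0, 1, 3]

  0. ALU→r6 ⇒ go  {1A/1Mu/1Ld/1B | 5r 1w}
  1. ALU→r4 ⇒ go  {0A/1Mu/1Ld/1B | 3r 0w}
  2. ALU→r3 ⇒ no(FU)  {0A/1Mu/1Ld/1B | 3r 0w}
  3. MEM ⇒ go  {0A/1Mu/0Ld/1B | 2r 0w}
  4. MUL→r5 ⇒ no(WR_PORT)  {0A/1Mu/0Ld/1B | 2r 0w}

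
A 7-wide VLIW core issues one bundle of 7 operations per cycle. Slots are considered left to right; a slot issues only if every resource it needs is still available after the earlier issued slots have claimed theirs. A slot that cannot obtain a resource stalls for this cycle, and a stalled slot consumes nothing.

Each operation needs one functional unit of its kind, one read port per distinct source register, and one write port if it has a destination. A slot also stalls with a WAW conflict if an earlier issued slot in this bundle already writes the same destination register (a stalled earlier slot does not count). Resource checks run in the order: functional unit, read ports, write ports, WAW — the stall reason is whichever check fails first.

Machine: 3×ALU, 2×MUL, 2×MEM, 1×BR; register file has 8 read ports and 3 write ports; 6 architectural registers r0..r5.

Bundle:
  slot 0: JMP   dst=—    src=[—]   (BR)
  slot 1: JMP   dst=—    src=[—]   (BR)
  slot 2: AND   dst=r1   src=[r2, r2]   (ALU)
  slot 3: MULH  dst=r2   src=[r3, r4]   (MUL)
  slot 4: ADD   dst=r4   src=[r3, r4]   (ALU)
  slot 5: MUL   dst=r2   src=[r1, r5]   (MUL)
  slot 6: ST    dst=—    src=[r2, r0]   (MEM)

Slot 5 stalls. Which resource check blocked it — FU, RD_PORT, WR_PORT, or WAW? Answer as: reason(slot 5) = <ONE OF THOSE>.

#0 BR src=- dispatched  <A:3 Mu:2 Ld:2 B:0 rd:8 wr:3>
#1 BR src=- held:FU  <A:3 Mu:2 Ld:2 B:0 rd:8 wr:3>
#2 ALU src=r2,r2 dispatched  <A:2 Mu:2 Ld:2 B:0 rd:7 wr:2>
#3 MUL src=r3,r4 dispatched  <A:2 Mu:1 Ld:2 B:0 rd:5 wr:1>
#4 ALU src=r3,r4 dispatched  <A:1 Mu:1 Ld:2 B:0 rd:3 wr:0>
#5 MUL src=r1,r5 held:WR_PORT  <A:1 Mu:1 Ld:2 B:0 rd:3 wr:0>
#6 MEM src=r2,r0 dispatched  <A:1 Mu:1 Ld:1 B:0 rd:1 wr:0>

reason(slot 5) = WR_PORT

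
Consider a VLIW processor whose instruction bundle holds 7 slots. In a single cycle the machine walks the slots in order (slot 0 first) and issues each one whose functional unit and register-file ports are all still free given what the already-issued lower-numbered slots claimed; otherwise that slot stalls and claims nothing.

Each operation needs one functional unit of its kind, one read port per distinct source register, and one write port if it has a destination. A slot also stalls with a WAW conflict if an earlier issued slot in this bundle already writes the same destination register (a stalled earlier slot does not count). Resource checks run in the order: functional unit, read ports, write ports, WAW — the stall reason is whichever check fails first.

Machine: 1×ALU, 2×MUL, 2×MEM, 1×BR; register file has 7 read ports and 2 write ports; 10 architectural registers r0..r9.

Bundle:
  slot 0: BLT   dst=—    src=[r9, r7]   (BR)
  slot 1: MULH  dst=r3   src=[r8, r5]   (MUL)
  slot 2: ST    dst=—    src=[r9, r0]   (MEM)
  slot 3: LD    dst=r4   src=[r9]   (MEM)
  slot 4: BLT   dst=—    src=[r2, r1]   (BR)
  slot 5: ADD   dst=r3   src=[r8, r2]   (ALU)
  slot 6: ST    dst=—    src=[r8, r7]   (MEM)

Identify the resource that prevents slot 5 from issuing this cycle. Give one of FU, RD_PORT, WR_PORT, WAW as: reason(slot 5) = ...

reason(slot 5) = RD_PORT

[0] BR needs rd=2 wr=0: ok; after: ALU=1 MUL=2 MEM=2 BR=0, R=5, W=2
[1] MUL needs rd=2 wr=1: ok; after: ALU=1 MUL=1 MEM=2 BR=0, R=3, W=1
[2] MEM needs rd=2 wr=0: ok; after: ALU=1 MUL=1 MEM=1 BR=0, R=1, W=1
[3] MEM needs rd=1 wr=1: ok; after: ALU=1 MUL=1 MEM=0 BR=0, R=0, W=0
[4] BR needs rd=2 wr=0: FU; after: ALU=1 MUL=1 MEM=0 BR=0, R=0, W=0
[5] ALU needs rd=2 wr=1: RD_PORT; after: ALU=1 MUL=1 MEM=0 BR=0, R=0, W=0
[6] MEM needs rd=2 wr=0: FU; after: ALU=1 MUL=1 MEM=0 BR=0, R=0, W=0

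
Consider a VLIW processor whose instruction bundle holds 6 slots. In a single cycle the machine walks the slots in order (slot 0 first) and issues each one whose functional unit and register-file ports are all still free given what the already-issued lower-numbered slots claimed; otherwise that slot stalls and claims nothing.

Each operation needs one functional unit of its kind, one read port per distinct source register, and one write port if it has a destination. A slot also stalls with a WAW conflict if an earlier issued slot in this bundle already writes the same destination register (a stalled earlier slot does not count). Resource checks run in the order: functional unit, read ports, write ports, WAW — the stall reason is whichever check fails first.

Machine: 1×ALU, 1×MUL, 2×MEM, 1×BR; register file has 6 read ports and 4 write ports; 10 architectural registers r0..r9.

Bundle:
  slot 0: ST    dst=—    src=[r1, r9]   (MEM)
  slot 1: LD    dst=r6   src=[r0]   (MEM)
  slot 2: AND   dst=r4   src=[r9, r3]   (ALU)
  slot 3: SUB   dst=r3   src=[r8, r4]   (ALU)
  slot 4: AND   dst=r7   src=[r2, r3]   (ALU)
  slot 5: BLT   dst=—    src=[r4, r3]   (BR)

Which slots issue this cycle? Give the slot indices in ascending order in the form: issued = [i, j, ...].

issued = [0, 1, 2]

[0] MEM needs rd=2 wr=0: ok; after: ALU=1 MUL=1 MEM=1 BR=1, R=4, W=4
[1] MEM needs rd=1 wr=1: ok; after: ALU=1 MUL=1 MEM=0 BR=1, R=3, W=3
[2] ALU needs rd=2 wr=1: ok; after: ALU=0 MUL=1 MEM=0 BR=1, R=1, W=2
[3] ALU needs rd=2 wr=1: FU; after: ALU=0 MUL=1 MEM=0 BR=1, R=1, W=2
[4] ALU needs rd=2 wr=1: FU; after: ALU=0 MUL=1 MEM=0 BR=1, R=1, W=2
[5] BR needs rd=2 wr=0: RD_PORT; after: ALU=0 MUL=1 MEM=0 BR=1, R=1, W=2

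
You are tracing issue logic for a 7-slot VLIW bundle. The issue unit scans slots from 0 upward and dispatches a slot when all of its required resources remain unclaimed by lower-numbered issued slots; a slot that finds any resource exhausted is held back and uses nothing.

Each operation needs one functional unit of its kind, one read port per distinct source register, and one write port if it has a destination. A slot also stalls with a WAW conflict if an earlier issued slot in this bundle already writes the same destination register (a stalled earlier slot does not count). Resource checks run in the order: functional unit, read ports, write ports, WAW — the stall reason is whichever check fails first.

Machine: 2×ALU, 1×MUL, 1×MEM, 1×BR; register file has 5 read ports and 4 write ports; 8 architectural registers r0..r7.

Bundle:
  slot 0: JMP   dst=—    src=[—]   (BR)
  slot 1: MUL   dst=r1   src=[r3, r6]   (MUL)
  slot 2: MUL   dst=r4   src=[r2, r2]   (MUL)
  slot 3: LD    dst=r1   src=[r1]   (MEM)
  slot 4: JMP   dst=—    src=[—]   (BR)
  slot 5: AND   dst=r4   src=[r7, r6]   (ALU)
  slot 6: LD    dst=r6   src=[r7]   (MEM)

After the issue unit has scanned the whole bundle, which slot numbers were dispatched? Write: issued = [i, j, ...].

issued = [0, 1, 5, 6]

[0] BR needs rd=0 wr=0: ok; after: ALU=2 MUL=1 MEM=1 BR=0, R=5, W=4
[1] MUL needs rd=2 wr=1: ok; after: ALU=2 MUL=0 MEM=1 BR=0, R=3, W=3
[2] MUL needs rd=1 wr=1: FU; after: ALU=2 MUL=0 MEM=1 BR=0, R=3, W=3
[3] MEM needs rd=1 wr=1: WAW; after: ALU=2 MUL=0 MEM=1 BR=0, R=3, W=3
[4] BR needs rd=0 wr=0: FU; after: ALU=2 MUL=0 MEM=1 BR=0, R=3, W=3
[5] ALU needs rd=2 wr=1: ok; after: ALU=1 MUL=0 MEM=1 BR=0, R=1, W=2
[6] MEM needs rd=1 wr=1: ok; after: ALU=1 MUL=0 MEM=0 BR=0, R=0, W=1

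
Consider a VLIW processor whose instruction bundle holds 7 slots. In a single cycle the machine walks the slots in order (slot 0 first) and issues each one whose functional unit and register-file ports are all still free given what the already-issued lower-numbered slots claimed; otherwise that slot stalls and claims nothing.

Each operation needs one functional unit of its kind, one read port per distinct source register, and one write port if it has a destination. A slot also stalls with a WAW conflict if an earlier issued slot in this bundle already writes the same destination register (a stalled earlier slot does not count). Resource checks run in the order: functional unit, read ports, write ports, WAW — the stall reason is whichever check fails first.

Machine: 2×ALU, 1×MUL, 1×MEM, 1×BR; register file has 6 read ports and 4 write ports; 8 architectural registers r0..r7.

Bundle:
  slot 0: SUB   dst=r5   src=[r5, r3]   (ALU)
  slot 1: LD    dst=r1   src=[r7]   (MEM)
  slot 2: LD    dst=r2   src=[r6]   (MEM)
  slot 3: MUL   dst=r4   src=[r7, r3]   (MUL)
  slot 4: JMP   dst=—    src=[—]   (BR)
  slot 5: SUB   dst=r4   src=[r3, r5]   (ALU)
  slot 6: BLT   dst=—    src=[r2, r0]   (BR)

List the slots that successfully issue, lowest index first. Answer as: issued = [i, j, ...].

issued = [0, 1, 3, 4]

#0 ALU src=r5,r3 dispatched  <A:1 Mu:1 Ld:1 B:1 rd:4 wr:3>
#1 MEM src=r7 dispatched  <A:1 Mu:1 Ld:0 B:1 rd:3 wr:2>
#2 MEM src=r6 held:FU  <A:1 Mu:1 Ld:0 B:1 rd:3 wr:2>
#3 MUL src=r7,r3 dispatched  <A:1 Mu:0 Ld:0 B:1 rd:1 wr:1>
#4 BR src=- dispatched  <A:1 Mu:0 Ld:0 B:0 rd:1 wr:1>
#5 ALU src=r3,r5 held:RD_PORT  <A:1 Mu:0 Ld:0 B:0 rd:1 wr:1>
#6 BR src=r2,r0 held:FU  <A:1 Mu:0 Ld:0 B:0 rd:1 wr:1>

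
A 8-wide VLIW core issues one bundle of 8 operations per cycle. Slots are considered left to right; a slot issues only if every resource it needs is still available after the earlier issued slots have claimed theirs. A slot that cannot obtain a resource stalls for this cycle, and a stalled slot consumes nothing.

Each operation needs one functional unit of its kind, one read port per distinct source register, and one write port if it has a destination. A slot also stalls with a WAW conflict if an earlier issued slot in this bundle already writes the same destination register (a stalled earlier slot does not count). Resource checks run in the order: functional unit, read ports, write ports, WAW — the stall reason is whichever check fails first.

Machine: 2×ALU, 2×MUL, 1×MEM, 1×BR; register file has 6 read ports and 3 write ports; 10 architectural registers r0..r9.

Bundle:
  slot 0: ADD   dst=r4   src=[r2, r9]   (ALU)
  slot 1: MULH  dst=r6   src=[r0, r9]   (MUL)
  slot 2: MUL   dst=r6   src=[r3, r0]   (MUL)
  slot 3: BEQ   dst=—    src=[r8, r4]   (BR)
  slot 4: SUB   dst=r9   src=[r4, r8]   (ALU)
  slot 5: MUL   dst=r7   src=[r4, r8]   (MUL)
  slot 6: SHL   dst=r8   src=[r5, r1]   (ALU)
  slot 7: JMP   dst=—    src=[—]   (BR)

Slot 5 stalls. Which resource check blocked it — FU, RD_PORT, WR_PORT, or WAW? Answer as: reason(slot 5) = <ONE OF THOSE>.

  0. ALU→r4 ⇒ go  {1A/2Mu/1Ld/1B | 4r 2w}
  1. MUL→r6 ⇒ go  {1A/1Mu/1Ld/1B | 2r 1w}
  2. MUL→r6 ⇒ no(WAW)  {1A/1Mu/1Ld/1B | 2r 1w}
  3. BR ⇒ go  {1A/1Mu/1Ld/0B | 0r 1w}
  4. ALU→r9 ⇒ no(RD_PORT)  {1A/1Mu/1Ld/0B | 0r 1w}
  5. MUL→r7 ⇒ no(RD_PORT)  {1A/1Mu/1Ld/0B | 0r 1w}
  6. ALU→r8 ⇒ no(RD_PORT)  {1A/1Mu/1Ld/0B | 0r 1w}
  7. BR ⇒ no(FU)  {1A/1Mu/1Ld/0B | 0r 1w}

reason(slot 5) = RD_PORT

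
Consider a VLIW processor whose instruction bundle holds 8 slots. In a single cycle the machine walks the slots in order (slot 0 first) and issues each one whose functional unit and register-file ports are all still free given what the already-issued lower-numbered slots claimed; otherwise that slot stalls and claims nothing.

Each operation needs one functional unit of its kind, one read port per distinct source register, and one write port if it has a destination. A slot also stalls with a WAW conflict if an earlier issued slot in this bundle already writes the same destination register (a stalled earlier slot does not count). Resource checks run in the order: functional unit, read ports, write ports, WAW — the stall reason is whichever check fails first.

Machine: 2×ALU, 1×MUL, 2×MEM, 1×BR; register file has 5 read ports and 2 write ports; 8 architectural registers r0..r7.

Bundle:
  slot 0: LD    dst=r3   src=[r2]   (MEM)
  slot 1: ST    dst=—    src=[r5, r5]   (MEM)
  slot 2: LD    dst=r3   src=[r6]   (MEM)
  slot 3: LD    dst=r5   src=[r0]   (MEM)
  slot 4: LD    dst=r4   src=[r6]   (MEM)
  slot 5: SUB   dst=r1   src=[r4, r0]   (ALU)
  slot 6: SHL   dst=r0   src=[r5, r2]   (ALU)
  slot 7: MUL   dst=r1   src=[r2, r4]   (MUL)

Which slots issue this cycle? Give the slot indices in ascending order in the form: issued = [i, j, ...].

issued = [0, 1, 5]

  0. MEM→r3 ⇒ go  {2A/1Mu/1Ld/1B | 4r 1w}
  1. MEM ⇒ go  {2A/1Mu/0Ld/1B | 3r 1w}
  2. MEM→r3 ⇒ no(FU)  {2A/1Mu/0Ld/1B | 3r 1w}
  3. MEM→r5 ⇒ no(FU)  {2A/1Mu/0Ld/1B | 3r 1w}
  4. MEM→r4 ⇒ no(FU)  {2A/1Mu/0Ld/1B | 3r 1w}
  5. ALU→r1 ⇒ go  {1A/1Mu/0Ld/1B | 1r 0w}
  6. ALU→r0 ⇒ no(RD_PORT)  {1A/1Mu/0Ld/1B | 1r 0w}
  7. MUL→r1 ⇒ no(RD_PORT)  {1A/1Mu/0Ld/1B | 1r 0w}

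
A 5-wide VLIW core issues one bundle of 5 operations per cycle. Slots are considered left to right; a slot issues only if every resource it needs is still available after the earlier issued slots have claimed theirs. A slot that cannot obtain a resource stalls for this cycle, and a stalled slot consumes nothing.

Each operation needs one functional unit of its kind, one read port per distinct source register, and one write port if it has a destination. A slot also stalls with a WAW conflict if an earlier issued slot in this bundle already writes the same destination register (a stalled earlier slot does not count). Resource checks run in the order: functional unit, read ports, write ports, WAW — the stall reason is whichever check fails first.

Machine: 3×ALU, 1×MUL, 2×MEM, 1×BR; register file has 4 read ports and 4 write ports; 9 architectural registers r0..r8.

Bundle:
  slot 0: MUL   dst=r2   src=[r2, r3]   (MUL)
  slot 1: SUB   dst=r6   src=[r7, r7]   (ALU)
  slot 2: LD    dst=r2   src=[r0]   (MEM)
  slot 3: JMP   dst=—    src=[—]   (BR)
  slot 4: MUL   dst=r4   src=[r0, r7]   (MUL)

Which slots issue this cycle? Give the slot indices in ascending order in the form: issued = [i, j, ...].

issued = [0, 1, 3]

#0 MUL src=r2,r3 dispatched  <A:3 Mu:0 Ld:2 B:1 rd:2 wr:3>
#1 ALU src=r7,r7 dispatched  <A:2 Mu:0 Ld:2 B:1 rd:1 wr:2>
#2 MEM src=r0 held:WAW  <A:2 Mu:0 Ld:2 B:1 rd:1 wr:2>
#3 BR src=- dispatched  <A:2 Mu:0 Ld:2 B:0 rd:1 wr:2>
#4 MUL src=r0,r7 held:FU  <A:2 Mu:0 Ld:2 B:0 rd:1 wr:2>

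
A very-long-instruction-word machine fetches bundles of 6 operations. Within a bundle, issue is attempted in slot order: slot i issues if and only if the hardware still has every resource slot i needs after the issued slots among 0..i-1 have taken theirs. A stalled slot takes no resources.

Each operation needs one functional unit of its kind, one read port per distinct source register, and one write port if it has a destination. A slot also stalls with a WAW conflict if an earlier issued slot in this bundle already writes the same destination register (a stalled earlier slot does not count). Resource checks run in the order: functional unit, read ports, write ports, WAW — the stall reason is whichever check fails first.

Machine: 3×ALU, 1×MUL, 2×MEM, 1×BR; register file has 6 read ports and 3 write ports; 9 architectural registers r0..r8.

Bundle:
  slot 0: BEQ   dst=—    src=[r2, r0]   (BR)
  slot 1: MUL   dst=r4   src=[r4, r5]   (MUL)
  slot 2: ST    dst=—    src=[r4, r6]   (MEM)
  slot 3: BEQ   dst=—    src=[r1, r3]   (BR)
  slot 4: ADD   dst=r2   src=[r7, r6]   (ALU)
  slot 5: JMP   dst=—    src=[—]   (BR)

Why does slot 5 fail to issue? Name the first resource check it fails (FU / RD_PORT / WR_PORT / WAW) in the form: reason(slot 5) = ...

reason(slot 5) = FU

[0] BR needs rd=2 wr=0: ok; after: ALU=3 MUL=1 MEM=2 BR=0, R=4, W=3
[1] MUL needs rd=2 wr=1: ok; after: ALU=3 MUL=0 MEM=2 BR=0, R=2, W=2
[2] MEM needs rd=2 wr=0: ok; after: ALU=3 MUL=0 MEM=1 BR=0, R=0, W=2
[3] BR needs rd=2 wr=0: FU; after: ALU=3 MUL=0 MEM=1 BR=0, R=0, W=2
[4] ALU needs rd=2 wr=1: RD_PORT; after: ALU=3 MUL=0 MEM=1 BR=0, R=0, W=2
[5] BR needs rd=0 wr=0: FU; after: ALU=3 MUL=0 MEM=1 BR=0, R=0, W=2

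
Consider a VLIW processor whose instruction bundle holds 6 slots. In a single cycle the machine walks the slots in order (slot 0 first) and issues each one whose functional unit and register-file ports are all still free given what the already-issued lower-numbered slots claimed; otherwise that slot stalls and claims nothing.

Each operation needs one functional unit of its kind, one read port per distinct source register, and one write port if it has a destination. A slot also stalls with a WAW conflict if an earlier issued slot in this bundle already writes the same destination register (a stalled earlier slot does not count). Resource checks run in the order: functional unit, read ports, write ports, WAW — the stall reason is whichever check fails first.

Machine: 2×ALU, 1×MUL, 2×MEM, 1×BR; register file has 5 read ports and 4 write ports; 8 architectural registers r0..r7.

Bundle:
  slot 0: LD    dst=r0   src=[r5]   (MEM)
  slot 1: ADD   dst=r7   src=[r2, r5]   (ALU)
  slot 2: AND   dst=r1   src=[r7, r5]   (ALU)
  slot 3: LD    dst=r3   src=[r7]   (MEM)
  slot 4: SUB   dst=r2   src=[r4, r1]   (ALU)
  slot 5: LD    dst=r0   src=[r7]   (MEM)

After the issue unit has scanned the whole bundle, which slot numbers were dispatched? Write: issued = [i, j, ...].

slot 0 (MEM): ISSUE — free A2,Mu1,Ld1,B1 rp4 wp3
slot 1 (ALU): ISSUE — free A1,Mu1,Ld1,B1 rp2 wp2
slot 2 (ALU): ISSUE — free A0,Mu1,Ld1,B1 rp0 wp1
slot 3 (MEM): stall RD_PORT — free A0,Mu1,Ld1,B1 rp0 wp1
slot 4 (ALU): stall FU — free A0,Mu1,Ld1,B1 rp0 wp1
slot 5 (MEM): stall RD_PORT — free A0,Mu1,Ld1,B1 rp0 wp1

issued = [0, 1, 2]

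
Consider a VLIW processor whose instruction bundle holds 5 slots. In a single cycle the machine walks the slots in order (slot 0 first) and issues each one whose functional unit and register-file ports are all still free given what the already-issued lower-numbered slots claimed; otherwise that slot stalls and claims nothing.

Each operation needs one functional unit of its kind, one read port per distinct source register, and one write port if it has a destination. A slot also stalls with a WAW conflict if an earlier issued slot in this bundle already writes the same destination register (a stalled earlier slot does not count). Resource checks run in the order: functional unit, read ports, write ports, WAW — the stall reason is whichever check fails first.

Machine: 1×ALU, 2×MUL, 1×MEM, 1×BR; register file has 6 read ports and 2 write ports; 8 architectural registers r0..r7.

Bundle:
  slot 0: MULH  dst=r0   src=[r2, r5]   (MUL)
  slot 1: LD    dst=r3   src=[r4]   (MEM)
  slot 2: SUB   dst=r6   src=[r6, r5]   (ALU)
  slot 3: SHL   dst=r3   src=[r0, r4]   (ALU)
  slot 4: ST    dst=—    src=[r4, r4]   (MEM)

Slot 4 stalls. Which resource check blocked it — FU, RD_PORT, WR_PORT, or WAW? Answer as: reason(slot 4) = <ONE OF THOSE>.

reason(slot 4) = FU

#0 MUL src=r2,r5 dispatched  <A:1 Mu:1 Ld:1 B:1 rd:4 wr:1>
#1 MEM src=r4 dispatched  <A:1 Mu:1 Ld:0 B:1 rd:3 wr:0>
#2 ALU src=r6,r5 held:WR_PORT  <A:1 Mu:1 Ld:0 B:1 rd:3 wr:0>
#3 ALU src=r0,r4 held:WR_PORT  <A:1 Mu:1 Ld:0 B:1 rd:3 wr:0>
#4 MEM src=r4,r4 held:FU  <A:1 Mu:1 Ld:0 B:1 rd:3 wr:0>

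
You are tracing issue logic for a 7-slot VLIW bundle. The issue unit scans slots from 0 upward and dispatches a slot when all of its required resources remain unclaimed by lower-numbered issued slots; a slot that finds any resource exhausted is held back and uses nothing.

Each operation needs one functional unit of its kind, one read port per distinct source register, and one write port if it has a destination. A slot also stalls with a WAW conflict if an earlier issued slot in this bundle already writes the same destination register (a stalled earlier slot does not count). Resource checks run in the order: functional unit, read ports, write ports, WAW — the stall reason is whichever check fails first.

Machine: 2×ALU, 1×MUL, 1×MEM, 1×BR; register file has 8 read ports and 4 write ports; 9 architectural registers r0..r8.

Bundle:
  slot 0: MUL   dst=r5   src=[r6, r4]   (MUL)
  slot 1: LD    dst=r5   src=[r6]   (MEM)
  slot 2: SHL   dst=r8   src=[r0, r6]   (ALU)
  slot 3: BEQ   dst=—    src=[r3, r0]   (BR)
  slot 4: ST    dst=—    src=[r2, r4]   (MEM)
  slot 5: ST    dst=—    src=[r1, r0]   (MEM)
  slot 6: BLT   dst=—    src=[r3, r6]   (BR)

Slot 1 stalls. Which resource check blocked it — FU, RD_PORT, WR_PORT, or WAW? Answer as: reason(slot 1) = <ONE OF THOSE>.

reason(slot 1) = WAW

slot 0 (MUL): ISSUE — free A2,Mu0,Ld1,B1 rp6 wp3
slot 1 (MEM): stall WAW — free A2,Mu0,Ld1,B1 rp6 wp3
slot 2 (ALU): ISSUE — free A1,Mu0,Ld1,B1 rp4 wp2
slot 3 (BR): ISSUE — free A1,Mu0,Ld1,B0 rp2 wp2
slot 4 (MEM): ISSUE — free A1,Mu0,Ld0,B0 rp0 wp2
slot 5 (MEM): stall FU — free A1,Mu0,Ld0,B0 rp0 wp2
slot 6 (BR): stall FU — free A1,Mu0,Ld0,B0 rp0 wp2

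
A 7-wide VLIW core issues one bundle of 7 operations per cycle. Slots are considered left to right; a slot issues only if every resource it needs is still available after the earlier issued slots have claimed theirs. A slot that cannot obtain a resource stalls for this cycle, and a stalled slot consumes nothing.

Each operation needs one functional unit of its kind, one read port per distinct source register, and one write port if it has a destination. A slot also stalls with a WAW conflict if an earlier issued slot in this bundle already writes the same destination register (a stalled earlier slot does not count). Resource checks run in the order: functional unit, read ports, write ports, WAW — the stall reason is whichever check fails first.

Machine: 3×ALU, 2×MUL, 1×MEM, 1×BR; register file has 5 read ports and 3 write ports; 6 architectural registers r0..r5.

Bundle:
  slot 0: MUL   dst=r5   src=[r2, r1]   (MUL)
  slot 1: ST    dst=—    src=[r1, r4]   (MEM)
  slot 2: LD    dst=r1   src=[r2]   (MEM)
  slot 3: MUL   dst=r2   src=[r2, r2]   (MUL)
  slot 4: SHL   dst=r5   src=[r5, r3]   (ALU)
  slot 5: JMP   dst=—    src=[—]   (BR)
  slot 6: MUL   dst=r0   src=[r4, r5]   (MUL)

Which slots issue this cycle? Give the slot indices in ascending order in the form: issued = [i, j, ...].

#0 MUL src=r2,r1 dispatched  <A:3 Mu:1 Ld:1 B:1 rd:3 wr:2>
#1 MEM src=r1,r4 dispatched  <A:3 Mu:1 Ld:0 B:1 rd:1 wr:2>
#2 MEM src=r2 held:FU  <A:3 Mu:1 Ld:0 B:1 rd:1 wr:2>
#3 MUL src=r2,r2 dispatched  <A:3 Mu:0 Ld:0 B:1 rd:0 wr:1>
#4 ALU src=r5,r3 held:RD_PORT  <A:3 Mu:0 Ld:0 B:1 rd:0 wr:1>
#5 BR src=- dispatched  <A:3 Mu:0 Ld:0 B:0 rd:0 wr:1>
#6 MUL src=r4,r5 held:FU  <A:3 Mu:0 Ld:0 B:0 rd:0 wr:1>

issued = [0, 1, 3, 5]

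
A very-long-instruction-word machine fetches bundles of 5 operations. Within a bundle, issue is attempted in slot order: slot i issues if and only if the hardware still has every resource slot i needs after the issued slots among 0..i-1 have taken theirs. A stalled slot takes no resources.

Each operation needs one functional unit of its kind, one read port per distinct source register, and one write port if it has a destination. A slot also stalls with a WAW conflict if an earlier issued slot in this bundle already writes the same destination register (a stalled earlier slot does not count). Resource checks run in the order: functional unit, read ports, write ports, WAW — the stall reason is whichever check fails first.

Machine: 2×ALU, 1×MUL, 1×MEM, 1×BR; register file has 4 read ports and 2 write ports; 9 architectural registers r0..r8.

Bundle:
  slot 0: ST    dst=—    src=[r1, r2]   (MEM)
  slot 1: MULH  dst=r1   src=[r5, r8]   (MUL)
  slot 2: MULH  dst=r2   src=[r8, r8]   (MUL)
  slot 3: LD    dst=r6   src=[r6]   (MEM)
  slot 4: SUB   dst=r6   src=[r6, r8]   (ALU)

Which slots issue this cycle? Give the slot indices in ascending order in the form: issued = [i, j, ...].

  0. MEM ⇒ go  {2A/1Mu/0Ld/1B | 2r 2w}
  1. MUL→r1 ⇒ go  {2A/0Mu/0Ld/1B | 0r 1w}
  2. MUL→r2 ⇒ no(FU)  {2A/0Mu/0Ld/1B | 0r 1w}
  3. MEM→r6 ⇒ no(FU)  {2A/0Mu/0Ld/1B | 0r 1w}
  4. ALU→r6 ⇒ no(RD_PORT)  {2A/0Mu/0Ld/1B | 0r 1w}

issued = [0, 1]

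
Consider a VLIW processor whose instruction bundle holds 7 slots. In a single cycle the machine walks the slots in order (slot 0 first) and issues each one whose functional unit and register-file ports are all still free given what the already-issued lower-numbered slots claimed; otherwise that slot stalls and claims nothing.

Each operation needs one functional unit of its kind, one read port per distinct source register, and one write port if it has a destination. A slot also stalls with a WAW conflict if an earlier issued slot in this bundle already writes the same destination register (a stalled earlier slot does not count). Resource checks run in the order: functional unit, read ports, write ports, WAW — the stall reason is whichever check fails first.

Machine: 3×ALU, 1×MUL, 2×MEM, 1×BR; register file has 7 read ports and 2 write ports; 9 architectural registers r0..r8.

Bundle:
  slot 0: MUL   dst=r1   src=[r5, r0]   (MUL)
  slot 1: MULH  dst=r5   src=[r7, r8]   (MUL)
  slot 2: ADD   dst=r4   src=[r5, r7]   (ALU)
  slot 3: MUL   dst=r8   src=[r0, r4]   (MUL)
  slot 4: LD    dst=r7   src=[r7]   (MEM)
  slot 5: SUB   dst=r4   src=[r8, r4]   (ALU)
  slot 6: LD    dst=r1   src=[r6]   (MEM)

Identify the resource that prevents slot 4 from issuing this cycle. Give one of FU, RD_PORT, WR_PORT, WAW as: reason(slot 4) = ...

reason(slot 4) = WR_PORT

[0] MUL needs rd=2 wr=1: ok; after: ALU=3 MUL=0 MEM=2 BR=1, R=5, W=1
[1] MUL needs rd=2 wr=1: FU; after: ALU=3 MUL=0 MEM=2 BR=1, R=5, W=1
[2] ALU needs rd=2 wr=1: ok; after: ALU=2 MUL=0 MEM=2 BR=1, R=3, W=0
[3] MUL needs rd=2 wr=1: FU; after: ALU=2 MUL=0 MEM=2 BR=1, R=3, W=0
[4] MEM needs rd=1 wr=1: WR_PORT; after: ALU=2 MUL=0 MEM=2 BR=1, R=3, W=0
[5] ALU needs rd=2 wr=1: WR_PORT; after: ALU=2 MUL=0 MEM=2 BR=1, R=3, W=0
[6] MEM needs rd=1 wr=1: WR_PORT; after: ALU=2 MUL=0 MEM=2 BR=1, R=3, W=0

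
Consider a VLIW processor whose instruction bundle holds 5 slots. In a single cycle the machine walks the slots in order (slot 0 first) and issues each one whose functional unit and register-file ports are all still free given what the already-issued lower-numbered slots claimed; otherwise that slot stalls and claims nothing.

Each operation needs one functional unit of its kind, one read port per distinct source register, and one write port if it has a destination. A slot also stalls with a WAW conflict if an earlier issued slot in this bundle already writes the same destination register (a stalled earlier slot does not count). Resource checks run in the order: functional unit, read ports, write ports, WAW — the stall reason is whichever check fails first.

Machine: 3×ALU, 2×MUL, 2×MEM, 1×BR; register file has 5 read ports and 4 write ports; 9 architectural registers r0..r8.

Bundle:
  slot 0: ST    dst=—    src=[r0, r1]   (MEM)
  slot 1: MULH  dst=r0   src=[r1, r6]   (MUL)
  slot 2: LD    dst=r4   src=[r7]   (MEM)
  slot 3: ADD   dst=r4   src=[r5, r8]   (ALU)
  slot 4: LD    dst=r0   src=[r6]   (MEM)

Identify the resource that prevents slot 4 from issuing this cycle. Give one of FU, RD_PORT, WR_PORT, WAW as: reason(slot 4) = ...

(0) want 1×MEM +2rd +0wr — yes → AL3|MU2|ME1|BR1|rd3|wr4
(1) want 1×MUL +2rd +1wr — yes → AL3|MU1|ME1|BR1|rd1|wr3
(2) want 1×MEM +1rd +1wr — yes → AL3|MU1|ME0|BR1|rd0|wr2
(3) want 1×ALU +2rd +1wr — RD_PORT → AL3|MU1|ME0|BR1|rd0|wr2
(4) want 1×MEM +1rd +1wr — FU → AL3|MU1|ME0|BR1|rd0|wr2

reason(slot 4) = FU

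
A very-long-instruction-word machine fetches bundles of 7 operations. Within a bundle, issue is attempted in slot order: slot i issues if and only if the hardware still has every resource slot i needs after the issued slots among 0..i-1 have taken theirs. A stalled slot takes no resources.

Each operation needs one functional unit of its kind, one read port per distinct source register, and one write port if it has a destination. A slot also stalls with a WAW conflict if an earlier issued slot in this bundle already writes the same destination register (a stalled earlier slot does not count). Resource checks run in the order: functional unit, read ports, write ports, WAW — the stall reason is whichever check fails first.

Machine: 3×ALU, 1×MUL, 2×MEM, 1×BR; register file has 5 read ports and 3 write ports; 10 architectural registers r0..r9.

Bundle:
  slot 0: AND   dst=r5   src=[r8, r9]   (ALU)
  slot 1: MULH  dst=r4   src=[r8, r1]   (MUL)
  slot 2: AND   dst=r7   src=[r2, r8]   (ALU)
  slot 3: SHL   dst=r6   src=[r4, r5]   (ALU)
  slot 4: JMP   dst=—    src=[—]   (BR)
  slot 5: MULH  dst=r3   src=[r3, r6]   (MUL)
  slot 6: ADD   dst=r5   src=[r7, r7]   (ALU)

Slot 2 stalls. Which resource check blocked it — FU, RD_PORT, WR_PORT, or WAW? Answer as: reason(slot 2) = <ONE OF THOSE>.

reason(slot 2) = RD_PORT

[0] ALU needs rd=2 wr=1: ok; after: ALU=2 MUL=1 MEM=2 BR=1, R=3, W=2
[1] MUL needs rd=2 wr=1: ok; after: ALU=2 MUL=0 MEM=2 BR=1, R=1, W=1
[2] ALU needs rd=2 wr=1: RD_PORT; after: ALU=2 MUL=0 MEM=2 BR=1, R=1, W=1
[3] ALU needs rd=2 wr=1: RD_PORT; after: ALU=2 MUL=0 MEM=2 BR=1, R=1, W=1
[4] BR needs rd=0 wr=0: ok; after: ALU=2 MUL=0 MEM=2 BR=0, R=1, W=1
[5] MUL needs rd=2 wr=1: FU; after: ALU=2 MUL=0 MEM=2 BR=0, R=1, W=1
[6] ALU needs rd=1 wr=1: WAW; after: ALU=2 MUL=0 MEM=2 BR=0, R=1, W=1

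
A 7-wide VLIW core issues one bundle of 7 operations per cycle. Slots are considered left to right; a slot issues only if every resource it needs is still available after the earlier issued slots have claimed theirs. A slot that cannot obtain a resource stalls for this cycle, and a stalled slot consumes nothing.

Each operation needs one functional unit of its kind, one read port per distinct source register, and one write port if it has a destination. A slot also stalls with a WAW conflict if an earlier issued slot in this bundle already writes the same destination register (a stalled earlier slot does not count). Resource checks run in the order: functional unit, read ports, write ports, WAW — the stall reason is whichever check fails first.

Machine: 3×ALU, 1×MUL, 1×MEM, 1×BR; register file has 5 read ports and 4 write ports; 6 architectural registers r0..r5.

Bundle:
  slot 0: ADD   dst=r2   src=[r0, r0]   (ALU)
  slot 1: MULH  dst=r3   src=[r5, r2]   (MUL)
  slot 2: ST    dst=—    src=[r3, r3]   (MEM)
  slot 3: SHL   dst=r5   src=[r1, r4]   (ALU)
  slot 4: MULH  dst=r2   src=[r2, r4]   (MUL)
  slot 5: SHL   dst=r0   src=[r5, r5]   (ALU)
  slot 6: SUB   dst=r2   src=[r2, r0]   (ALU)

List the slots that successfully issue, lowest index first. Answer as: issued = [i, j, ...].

#0 ALU src=r0,r0 dispatched  <A:2 Mu:1 Ld:1 B:1 rd:4 wr:3>
#1 MUL src=r5,r2 dispatched  <A:2 Mu:0 Ld:1 B:1 rd:2 wr:2>
#2 MEM src=r3,r3 dispatched  <A:2 Mu:0 Ld:0 B:1 rd:1 wr:2>
#3 ALU src=r1,r4 held:RD_PORT  <A:2 Mu:0 Ld:0 B:1 rd:1 wr:2>
#4 MUL src=r2,r4 held:FU  <A:2 Mu:0 Ld:0 B:1 rd:1 wr:2>
#5 ALU src=r5,r5 dispatched  <A:1 Mu:0 Ld:0 B:1 rd:0 wr:1>
#6 ALU src=r2,r0 held:RD_PORT  <A:1 Mu:0 Ld:0 B:1 rd:0 wr:1>

issued = [0, 1, 2, 5]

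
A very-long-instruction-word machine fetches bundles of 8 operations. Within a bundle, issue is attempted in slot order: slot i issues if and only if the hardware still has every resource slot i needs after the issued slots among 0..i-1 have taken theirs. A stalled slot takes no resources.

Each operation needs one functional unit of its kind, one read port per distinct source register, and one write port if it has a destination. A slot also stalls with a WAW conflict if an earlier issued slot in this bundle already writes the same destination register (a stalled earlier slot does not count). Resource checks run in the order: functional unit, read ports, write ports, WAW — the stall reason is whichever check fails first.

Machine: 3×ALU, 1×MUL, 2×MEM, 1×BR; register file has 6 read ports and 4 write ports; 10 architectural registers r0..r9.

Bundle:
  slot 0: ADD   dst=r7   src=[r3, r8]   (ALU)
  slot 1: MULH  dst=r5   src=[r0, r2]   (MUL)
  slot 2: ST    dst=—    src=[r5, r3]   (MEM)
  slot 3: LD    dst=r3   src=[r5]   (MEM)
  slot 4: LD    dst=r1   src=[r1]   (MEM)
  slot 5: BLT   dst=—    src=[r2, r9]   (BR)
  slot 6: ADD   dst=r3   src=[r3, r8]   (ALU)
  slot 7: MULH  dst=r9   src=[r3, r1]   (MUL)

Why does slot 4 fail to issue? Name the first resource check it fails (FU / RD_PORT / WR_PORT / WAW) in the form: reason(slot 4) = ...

reason(slot 4) = RD_PORT

[0] ALU needs rd=2 wr=1: ok; after: ALU=2 MUL=1 MEM=2 BR=1, R=4, W=3
[1] MUL needs rd=2 wr=1: ok; after: ALU=2 MUL=0 MEM=2 BR=1, R=2, W=2
[2] MEM needs rd=2 wr=0: ok; after: ALU=2 MUL=0 MEM=1 BR=1, R=0, W=2
[3] MEM needs rd=1 wr=1: RD_PORT; after: ALU=2 MUL=0 MEM=1 BR=1, R=0, W=2
[4] MEM needs rd=1 wr=1: RD_PORT; after: ALU=2 MUL=0 MEM=1 BR=1, R=0, W=2
[5] BR needs rd=2 wr=0: RD_PORT; after: ALU=2 MUL=0 MEM=1 BR=1, R=0, W=2
[6] ALU needs rd=2 wr=1: RD_PORT; after: ALU=2 MUL=0 MEM=1 BR=1, R=0, W=2
[7] MUL needs rd=2 wr=1: FU; after: ALU=2 MUL=0 MEM=1 BR=1, R=0, W=2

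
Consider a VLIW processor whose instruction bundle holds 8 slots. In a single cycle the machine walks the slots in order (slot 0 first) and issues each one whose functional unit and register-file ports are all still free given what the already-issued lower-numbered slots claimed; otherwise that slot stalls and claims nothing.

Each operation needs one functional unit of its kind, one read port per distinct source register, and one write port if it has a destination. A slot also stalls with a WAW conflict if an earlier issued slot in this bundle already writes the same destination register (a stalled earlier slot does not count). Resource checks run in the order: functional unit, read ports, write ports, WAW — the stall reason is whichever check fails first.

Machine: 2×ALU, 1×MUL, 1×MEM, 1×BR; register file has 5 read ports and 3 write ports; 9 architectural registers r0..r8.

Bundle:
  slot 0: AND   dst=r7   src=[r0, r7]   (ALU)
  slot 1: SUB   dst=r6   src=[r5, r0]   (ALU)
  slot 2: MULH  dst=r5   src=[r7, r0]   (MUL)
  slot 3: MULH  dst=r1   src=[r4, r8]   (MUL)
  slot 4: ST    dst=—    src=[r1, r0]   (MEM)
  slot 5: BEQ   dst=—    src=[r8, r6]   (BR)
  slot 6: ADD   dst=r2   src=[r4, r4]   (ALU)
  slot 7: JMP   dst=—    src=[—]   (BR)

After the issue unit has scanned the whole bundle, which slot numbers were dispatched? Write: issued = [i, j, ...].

issued = [0, 1, 7]

[0] ALU needs rd=2 wr=1: ok; after: ALU=1 MUL=1 MEM=1 BR=1, R=3, W=2
[1] ALU needs rd=2 wr=1: ok; after: ALU=0 MUL=1 MEM=1 BR=1, R=1, W=1
[2] MUL needs rd=2 wr=1: RD_PORT; after: ALU=0 MUL=1 MEM=1 BR=1, R=1, W=1
[3] MUL needs rd=2 wr=1: RD_PORT; after: ALU=0 MUL=1 MEM=1 BR=1, R=1, W=1
[4] MEM needs rd=2 wr=0: RD_PORT; after: ALU=0 MUL=1 MEM=1 BR=1, R=1, W=1
[5] BR needs rd=2 wr=0: RD_PORT; after: ALU=0 MUL=1 MEM=1 BR=1, R=1, W=1
[6] ALU needs rd=1 wr=1: FU; after: ALU=0 MUL=1 MEM=1 BR=1, R=1, W=1
[7] BR needs rd=0 wr=0: ok; after: ALU=0 MUL=1 MEM=1 BR=0, R=1, W=1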